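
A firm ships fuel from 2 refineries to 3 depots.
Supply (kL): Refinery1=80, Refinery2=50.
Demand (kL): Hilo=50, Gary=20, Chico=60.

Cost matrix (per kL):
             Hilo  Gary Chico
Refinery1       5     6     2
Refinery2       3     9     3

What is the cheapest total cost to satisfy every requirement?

390

An optimal shipping plan:
  Refinery1–Gary: 20 × 6 = 120
  Refinery1–Chico: 60 × 2 = 120
  Refinery2–Hilo: 50 × 3 = 150
Total = 120 + 120 + 150 = 390.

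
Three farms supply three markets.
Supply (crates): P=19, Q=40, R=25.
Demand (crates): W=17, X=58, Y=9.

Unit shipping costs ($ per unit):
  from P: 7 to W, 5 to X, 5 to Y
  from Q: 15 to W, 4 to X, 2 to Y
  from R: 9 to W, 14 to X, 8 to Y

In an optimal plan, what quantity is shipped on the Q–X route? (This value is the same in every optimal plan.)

39

Solving gives:
  P->X: 19 × $5 = $95
  Q->X: 39 × $4 = $156
  Q->Y: 1 × $2 = $2
  R->W: 17 × $9 = $153
  R->Y: 8 × $8 = $64
Total cost = $470.
So Q→X carries 39 crates.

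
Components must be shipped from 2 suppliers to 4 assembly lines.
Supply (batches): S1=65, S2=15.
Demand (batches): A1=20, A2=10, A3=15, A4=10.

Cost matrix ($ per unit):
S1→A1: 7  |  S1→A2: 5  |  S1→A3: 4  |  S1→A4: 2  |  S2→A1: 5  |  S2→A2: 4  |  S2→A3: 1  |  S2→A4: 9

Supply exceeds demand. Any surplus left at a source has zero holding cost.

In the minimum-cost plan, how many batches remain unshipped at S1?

An optimal plan:
  S1→A1: 20 batches
  S1→A2: 10 batches
  S1→A4: 10 batches
  S2→A3: 15 batches
Total cost = $225.
S1 ships 40 of its 65, leaving 25.

25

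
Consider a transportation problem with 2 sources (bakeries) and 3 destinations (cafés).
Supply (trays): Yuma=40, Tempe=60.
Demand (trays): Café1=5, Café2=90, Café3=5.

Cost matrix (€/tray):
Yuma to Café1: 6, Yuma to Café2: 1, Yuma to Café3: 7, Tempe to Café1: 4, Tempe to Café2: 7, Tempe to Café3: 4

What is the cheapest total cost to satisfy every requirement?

An optimal shipping plan:
  Yuma->Café2: 40 × €1 = €40
  Tempe->Café1: 5 × €4 = €20
  Tempe->Café2: 50 × €7 = €350
  Tempe->Café3: 5 × €4 = €20
Total = 40 + 20 + 350 + 20 = €430.

430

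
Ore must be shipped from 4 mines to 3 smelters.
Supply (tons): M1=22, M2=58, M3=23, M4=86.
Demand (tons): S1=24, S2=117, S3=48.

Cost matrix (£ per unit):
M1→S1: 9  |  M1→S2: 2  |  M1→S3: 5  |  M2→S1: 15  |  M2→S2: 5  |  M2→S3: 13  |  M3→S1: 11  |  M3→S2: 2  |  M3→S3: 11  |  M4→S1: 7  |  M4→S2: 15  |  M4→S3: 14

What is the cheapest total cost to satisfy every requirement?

1430

One minimum-cost allocation:
  M1–S2: 22 × £2 = £44
  M2–S2: 58 × £5 = £290
  M3–S2: 23 × £2 = £46
  M4–S1: 24 × £7 = £168
  M4–S2: 14 × £15 = £210
  M4–S3: 48 × £14 = £672
Total = 44 + 290 + 46 + 168 + 210 + 672 = £1430.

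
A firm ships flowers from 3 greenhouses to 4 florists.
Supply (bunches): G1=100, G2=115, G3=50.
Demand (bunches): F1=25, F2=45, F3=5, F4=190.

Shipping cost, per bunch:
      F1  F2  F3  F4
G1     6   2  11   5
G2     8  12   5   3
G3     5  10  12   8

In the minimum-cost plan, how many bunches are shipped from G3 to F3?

0

Optimal shipments:
  G1 to F2: 45 × 2 = 90
  G1 to F4: 55 × 5 = 275
  G2 to F3: 5 × 5 = 25
  G2 to F4: 110 × 3 = 330
  G3 to F1: 25 × 5 = 125
  G3 to F4: 25 × 8 = 200
Total cost = 1045.
The route G3→F3 is not used.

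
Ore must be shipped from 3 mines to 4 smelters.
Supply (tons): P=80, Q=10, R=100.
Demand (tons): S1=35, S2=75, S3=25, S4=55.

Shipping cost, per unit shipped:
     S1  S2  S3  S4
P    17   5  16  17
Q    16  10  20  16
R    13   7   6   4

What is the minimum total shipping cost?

An optimal shipping plan:
  P→S1: 5 tons
  P→S2: 75 tons
  Q→S1: 10 tons
  R→S1: 20 tons
  R→S3: 25 tons
  R→S4: 55 tons
Total cost = 1250.

1250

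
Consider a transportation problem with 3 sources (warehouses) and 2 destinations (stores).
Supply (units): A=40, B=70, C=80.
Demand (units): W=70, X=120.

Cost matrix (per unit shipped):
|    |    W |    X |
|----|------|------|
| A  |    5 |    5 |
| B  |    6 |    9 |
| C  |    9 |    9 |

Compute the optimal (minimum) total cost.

A cheapest plan:
  A to X: 40 units
  B to W: 70 units
  C to X: 80 units
Total cost = 1340.
(Supply check: A ships 40; B ships 70; C ships 80.)

1340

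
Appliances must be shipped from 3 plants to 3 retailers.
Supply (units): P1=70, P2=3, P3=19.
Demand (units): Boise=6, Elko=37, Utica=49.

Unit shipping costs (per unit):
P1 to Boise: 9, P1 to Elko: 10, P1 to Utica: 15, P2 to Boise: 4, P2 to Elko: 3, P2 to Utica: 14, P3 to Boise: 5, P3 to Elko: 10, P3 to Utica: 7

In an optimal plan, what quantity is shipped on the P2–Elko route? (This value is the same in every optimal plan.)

3

Optimal shipments:
  P1–Boise: 6 × 9 = 54
  P1–Elko: 34 × 10 = 340
  P1–Utica: 30 × 15 = 450
  P2–Elko: 3 × 3 = 9
  P3–Utica: 19 × 7 = 133
Total cost = 986.
So P2→Elko carries 3 units.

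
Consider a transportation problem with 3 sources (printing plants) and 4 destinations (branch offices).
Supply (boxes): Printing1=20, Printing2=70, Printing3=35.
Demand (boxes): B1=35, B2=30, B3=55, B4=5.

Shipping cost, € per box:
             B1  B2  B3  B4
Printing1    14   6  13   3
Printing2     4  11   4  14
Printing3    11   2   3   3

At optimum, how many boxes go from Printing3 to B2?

15

The minimum-cost plan:
  Printing1 to B2: 15 × €6 = €90
  Printing1 to B4: 5 × €3 = €15
  Printing2 to B1: 35 × €4 = €140
  Printing2 to B3: 35 × €4 = €140
  Printing3 to B2: 15 × €2 = €30
  Printing3 to B3: 20 × €3 = €60
Total cost = €475.
So Printing3→B2 carries 15 boxes.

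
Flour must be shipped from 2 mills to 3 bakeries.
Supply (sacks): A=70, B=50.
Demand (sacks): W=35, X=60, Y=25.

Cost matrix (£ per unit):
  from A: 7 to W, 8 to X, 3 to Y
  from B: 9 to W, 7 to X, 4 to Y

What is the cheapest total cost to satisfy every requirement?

750

One minimum-cost allocation:
  A→W: 35 × £7 = £245
  A→X: 10 × £8 = £80
  A→Y: 25 × £3 = £75
  B→X: 50 × £7 = £350
Total = 245 + 80 + 75 + 350 = £750.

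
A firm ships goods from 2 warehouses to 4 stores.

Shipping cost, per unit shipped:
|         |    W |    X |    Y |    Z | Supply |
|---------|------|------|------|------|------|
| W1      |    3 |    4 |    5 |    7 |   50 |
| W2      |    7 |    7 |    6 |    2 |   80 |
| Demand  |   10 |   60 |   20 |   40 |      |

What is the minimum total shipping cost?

530

Optimal allocation:
  W1→W: 10 × 3 = 30
  W1→X: 40 × 4 = 160
  W2→X: 20 × 7 = 140
  W2→Y: 20 × 6 = 120
  W2→Z: 40 × 2 = 80
Total = 30 + 160 + 140 + 120 + 80 = 530.
(Supply check: W1 ships 50; W2 ships 80.)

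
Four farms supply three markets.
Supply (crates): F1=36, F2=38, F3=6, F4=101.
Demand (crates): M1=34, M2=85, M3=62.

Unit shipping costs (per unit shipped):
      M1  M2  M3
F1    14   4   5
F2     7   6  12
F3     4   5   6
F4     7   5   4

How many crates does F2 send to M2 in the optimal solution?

Optimal shipments:
  F1->M2: 36 × 4 = 144
  F2->M1: 28 × 7 = 196
  F2->M2: 10 × 6 = 60
  F3->M1: 6 × 4 = 24
  F4->M2: 39 × 5 = 195
  F4->M3: 62 × 4 = 248
Total cost = 867.
So F2→M2 carries 10 crates.

10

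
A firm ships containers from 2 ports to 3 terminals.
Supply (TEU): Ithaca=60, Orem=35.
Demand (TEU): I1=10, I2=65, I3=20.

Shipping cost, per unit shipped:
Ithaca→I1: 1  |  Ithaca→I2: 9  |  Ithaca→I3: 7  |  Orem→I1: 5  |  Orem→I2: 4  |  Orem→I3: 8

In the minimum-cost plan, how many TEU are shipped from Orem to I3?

0

Optimal shipments:
  Ithaca->I1: 10 × 1 = 10
  Ithaca->I2: 30 × 9 = 270
  Ithaca->I3: 20 × 7 = 140
  Orem->I2: 35 × 4 = 140
Total cost = 560.
The route Orem→I3 is not used.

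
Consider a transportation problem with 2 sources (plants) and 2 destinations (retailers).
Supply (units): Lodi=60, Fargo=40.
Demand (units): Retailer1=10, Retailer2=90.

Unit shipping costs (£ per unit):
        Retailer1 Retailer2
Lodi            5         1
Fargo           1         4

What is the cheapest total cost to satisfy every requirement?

A cheapest plan:
  Lodi->Retailer2: 60 units
  Fargo->Retailer1: 10 units
  Fargo->Retailer2: 30 units
Total cost = £190.

190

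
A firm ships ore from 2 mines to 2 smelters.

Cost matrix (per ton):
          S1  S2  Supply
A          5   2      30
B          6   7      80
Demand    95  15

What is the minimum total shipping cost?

Optimal allocation:
  A to S1: 15 tons
  A to S2: 15 tons
  B to S1: 80 tons
Total cost = 585.

585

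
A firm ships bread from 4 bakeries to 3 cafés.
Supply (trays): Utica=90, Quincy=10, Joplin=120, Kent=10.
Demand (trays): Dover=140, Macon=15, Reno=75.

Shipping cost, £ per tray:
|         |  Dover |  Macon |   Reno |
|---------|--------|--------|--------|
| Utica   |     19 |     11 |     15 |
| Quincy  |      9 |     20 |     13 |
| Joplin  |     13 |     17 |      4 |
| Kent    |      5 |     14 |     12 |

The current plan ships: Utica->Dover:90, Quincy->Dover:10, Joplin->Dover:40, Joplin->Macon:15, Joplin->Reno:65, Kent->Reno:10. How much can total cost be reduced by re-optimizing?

Current plan cost = 90·19 + 10·9 + 40·13 + 15·17 + 65·4 + 10·12 = £2955.
Optimal plan:
  Utica→Dover: 75 × £19 = £1425
  Utica→Macon: 15 × £11 = £165
  Quincy→Dover: 10 × £9 = £90
  Joplin→Dover: 45 × £13 = £585
  Joplin→Reno: 75 × £4 = £300
  Kent→Dover: 10 × £5 = £50
Optimal cost = £2615.
Saving = 2955 − 2615 = £340.

340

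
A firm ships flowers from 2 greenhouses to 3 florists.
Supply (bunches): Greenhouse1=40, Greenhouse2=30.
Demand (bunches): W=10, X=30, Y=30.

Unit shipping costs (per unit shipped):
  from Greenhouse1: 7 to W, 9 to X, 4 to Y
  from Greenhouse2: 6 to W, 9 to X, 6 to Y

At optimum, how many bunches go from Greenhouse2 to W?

The minimum-cost plan:
  Greenhouse1 to X: 10 × 9 = 90
  Greenhouse1 to Y: 30 × 4 = 120
  Greenhouse2 to W: 10 × 6 = 60
  Greenhouse2 to X: 20 × 9 = 180
Total cost = 450.
So Greenhouse2→W carries 10 bunches.

10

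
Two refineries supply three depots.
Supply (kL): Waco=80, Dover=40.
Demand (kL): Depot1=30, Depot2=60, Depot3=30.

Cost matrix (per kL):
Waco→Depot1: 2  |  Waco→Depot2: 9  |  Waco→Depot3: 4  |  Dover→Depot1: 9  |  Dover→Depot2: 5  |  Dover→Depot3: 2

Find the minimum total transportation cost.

One minimum-cost allocation:
  Waco->Depot1: 30 kL
  Waco->Depot2: 20 kL
  Waco->Depot3: 30 kL
  Dover->Depot2: 40 kL
Total cost = 560.

560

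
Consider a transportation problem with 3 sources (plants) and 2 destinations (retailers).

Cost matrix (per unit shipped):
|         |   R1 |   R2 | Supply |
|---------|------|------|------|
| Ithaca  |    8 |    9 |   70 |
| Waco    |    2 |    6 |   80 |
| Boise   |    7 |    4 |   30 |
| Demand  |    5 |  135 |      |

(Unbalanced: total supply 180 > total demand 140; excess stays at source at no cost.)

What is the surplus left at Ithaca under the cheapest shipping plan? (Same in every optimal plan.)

An optimal plan:
  Ithaca->R2: 30 × 9 = 270
  Waco->R1: 5 × 2 = 10
  Waco->R2: 75 × 6 = 450
  Boise->R2: 30 × 4 = 120
Total cost = 850.
Ithaca ships 30 of its 70, leaving 40.

40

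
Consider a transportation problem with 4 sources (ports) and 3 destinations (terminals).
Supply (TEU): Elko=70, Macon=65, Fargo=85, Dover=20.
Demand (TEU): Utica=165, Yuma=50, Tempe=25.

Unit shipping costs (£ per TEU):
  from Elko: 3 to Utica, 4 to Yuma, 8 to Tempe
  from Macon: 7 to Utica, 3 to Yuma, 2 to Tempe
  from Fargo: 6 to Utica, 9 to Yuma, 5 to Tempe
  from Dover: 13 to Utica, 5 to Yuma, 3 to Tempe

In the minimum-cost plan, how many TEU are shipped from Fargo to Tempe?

Solving gives:
  Elko→Utica: 70 TEU
  Macon→Utica: 10 TEU
  Macon→Yuma: 50 TEU
  Macon→Tempe: 5 TEU
  Fargo→Utica: 85 TEU
  Dover→Tempe: 20 TEU
Total cost = £1010.
The route Fargo→Tempe is not used.

0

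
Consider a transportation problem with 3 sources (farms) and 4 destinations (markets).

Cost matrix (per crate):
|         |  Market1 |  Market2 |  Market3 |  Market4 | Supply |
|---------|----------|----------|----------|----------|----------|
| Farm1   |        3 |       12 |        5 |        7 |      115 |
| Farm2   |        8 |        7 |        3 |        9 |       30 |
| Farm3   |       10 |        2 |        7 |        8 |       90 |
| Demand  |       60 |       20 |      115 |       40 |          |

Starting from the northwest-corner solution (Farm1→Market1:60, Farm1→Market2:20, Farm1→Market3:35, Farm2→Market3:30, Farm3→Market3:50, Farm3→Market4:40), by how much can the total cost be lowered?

Current plan cost = 60·3 + 20·12 + 35·5 + 30·3 + 50·7 + 40·8 = 1355.
Optimal plan:
  Farm1->Market1: 60 × 3 = 180
  Farm1->Market3: 55 × 5 = 275
  Farm2->Market3: 30 × 3 = 90
  Farm3->Market2: 20 × 2 = 40
  Farm3->Market3: 30 × 7 = 210
  Farm3->Market4: 40 × 8 = 320
Optimal cost = 1115.
Saving = 1355 − 1115 = 240.

240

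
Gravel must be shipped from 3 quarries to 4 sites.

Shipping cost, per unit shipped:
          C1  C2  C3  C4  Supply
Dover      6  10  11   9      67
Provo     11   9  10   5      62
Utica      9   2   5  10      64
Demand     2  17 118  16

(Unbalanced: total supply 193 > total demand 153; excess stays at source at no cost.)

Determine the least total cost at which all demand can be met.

1096

One minimum-cost allocation:
  Dover->C1: 2 × 6 = 12
  Dover->C3: 25 × 11 = 275
  Provo->C3: 46 × 10 = 460
  Provo->C4: 16 × 5 = 80
  Utica->C2: 17 × 2 = 34
  Utica->C3: 47 × 5 = 235
Total = 12 + 275 + 460 + 80 + 34 + 235 = 1096.
(Supply check: Dover ships 27; Provo ships 62; Utica ships 64.)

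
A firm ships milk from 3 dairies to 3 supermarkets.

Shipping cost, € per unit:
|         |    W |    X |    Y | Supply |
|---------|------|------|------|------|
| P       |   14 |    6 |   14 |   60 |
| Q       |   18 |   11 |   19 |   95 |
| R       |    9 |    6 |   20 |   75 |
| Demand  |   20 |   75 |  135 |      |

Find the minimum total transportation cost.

A cheapest plan:
  P→Y: 60 × €14 = €840
  Q→X: 20 × €11 = €220
  Q→Y: 75 × €19 = €1425
  R→W: 20 × €9 = €180
  R→X: 55 × €6 = €330
Total = 840 + 220 + 1425 + 180 + 330 = €2995.

2995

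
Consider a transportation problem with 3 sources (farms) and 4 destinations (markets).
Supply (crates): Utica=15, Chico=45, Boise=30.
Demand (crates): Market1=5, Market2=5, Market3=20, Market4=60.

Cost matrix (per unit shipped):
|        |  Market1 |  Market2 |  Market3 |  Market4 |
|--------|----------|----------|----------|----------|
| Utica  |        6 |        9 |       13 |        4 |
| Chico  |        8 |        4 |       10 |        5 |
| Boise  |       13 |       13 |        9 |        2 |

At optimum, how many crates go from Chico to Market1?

Solving gives:
  Utica→Market1: 5 × 6 = 30
  Utica→Market4: 10 × 4 = 40
  Chico→Market2: 5 × 4 = 20
  Chico→Market3: 20 × 10 = 200
  Chico→Market4: 20 × 5 = 100
  Boise→Market4: 30 × 2 = 60
Total cost = 450.
The route Chico→Market1 is not used.

0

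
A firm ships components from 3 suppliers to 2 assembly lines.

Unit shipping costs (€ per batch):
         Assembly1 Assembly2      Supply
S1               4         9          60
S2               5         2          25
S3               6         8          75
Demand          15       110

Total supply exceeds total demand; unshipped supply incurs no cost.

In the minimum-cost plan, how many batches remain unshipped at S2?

An optimal plan:
  S1→Assembly1: 15 × €4 = €60
  S1→Assembly2: 10 × €9 = €90
  S2→Assembly2: 25 × €2 = €50
  S3→Assembly2: 75 × €8 = €600
Total cost = €800.
S2 ships 25 of its 25, leaving 0.

0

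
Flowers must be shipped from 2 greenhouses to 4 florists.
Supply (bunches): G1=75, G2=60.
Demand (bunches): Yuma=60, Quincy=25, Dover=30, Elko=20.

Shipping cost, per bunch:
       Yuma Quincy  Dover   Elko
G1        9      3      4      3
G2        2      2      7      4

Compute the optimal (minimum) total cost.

An optimal shipping plan:
  G1->Quincy: 25 × 3 = 75
  G1->Dover: 30 × 4 = 120
  G1->Elko: 20 × 3 = 60
  G2->Yuma: 60 × 2 = 120
Total = 75 + 120 + 60 + 120 = 375.
(Supply check: G1 ships 75; G2 ships 60.)

375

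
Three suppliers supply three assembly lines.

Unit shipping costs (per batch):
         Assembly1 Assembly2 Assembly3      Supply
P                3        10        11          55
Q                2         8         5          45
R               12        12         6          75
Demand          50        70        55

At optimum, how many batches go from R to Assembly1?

Optimal shipments:
  P–Assembly1: 50 batches
  P–Assembly2: 5 batches
  Q–Assembly2: 45 batches
  R–Assembly2: 20 batches
  R–Assembly3: 55 batches
Total cost = 1130.
The route R→Assembly1 is not used.

0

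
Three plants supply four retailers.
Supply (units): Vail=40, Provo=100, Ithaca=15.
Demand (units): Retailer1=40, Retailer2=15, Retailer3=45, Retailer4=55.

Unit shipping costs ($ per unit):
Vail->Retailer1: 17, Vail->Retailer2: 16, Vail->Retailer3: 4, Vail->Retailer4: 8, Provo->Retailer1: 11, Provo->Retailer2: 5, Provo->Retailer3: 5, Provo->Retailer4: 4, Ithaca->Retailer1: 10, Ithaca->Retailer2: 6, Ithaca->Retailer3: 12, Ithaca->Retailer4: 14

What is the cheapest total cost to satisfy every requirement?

One minimum-cost allocation:
  Vail to Retailer3: 40 × $4 = $160
  Provo to Retailer1: 25 × $11 = $275
  Provo to Retailer2: 15 × $5 = $75
  Provo to Retailer3: 5 × $5 = $25
  Provo to Retailer4: 55 × $4 = $220
  Ithaca to Retailer1: 15 × $10 = $150
Total = 160 + 275 + 75 + 25 + 220 + 150 = $905.
(Supply check: Vail ships 40; Provo ships 100; Ithaca ships 15.)

905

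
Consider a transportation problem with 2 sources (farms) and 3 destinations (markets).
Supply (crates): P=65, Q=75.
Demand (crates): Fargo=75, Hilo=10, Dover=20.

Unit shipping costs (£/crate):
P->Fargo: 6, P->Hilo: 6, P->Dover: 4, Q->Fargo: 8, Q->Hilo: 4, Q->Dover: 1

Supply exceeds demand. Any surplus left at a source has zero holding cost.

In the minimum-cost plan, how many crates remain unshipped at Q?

An optimal plan:
  P–Fargo: 65 × £6 = £390
  Q–Fargo: 10 × £8 = £80
  Q–Hilo: 10 × £4 = £40
  Q–Dover: 20 × £1 = £20
Total cost = £530.
Q ships 40 of its 75, leaving 35.

35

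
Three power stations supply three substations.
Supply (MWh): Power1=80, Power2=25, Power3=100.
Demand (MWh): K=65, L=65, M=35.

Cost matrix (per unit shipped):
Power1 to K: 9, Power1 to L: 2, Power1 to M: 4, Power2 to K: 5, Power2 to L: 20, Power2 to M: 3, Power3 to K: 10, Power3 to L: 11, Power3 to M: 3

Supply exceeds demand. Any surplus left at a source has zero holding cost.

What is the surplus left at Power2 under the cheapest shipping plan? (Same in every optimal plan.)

0

An optimal plan:
  Power1 to K: 15 MWh
  Power1 to L: 65 MWh
  Power2 to K: 25 MWh
  Power3 to K: 25 MWh
  Power3 to M: 35 MWh
Total cost = 745.
Power2 ships 25 of its 25, leaving 0.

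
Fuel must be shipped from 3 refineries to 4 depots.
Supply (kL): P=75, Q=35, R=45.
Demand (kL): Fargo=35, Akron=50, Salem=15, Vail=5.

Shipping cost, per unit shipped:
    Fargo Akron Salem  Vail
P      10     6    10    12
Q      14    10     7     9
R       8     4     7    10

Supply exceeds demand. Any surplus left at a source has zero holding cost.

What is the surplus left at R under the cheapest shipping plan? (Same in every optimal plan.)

0

Minimum-cost shipments:
  P–Akron: 40 kL
  Q–Salem: 15 kL
  Q–Vail: 5 kL
  R–Fargo: 35 kL
  R–Akron: 10 kL
Total cost = 710.
R ships 45 of its 45, leaving 0.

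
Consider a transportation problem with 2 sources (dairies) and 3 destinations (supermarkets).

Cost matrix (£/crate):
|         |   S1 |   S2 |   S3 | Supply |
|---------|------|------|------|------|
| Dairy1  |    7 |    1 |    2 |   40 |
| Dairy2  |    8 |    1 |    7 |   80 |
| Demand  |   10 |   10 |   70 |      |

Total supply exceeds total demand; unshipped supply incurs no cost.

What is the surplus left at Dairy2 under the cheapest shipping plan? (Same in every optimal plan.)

30

Minimum-cost shipments:
  Dairy1 to S3: 40 crates
  Dairy2 to S1: 10 crates
  Dairy2 to S2: 10 crates
  Dairy2 to S3: 30 crates
Total cost = £380.
Dairy2 ships 50 of its 80, leaving 30.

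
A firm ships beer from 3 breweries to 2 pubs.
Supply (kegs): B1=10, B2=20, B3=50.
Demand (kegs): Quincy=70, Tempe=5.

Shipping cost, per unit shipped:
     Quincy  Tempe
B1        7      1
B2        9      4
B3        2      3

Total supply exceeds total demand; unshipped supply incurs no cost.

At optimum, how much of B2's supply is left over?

Minimum-cost shipments:
  B1->Quincy: 5 × 7 = 35
  B1->Tempe: 5 × 1 = 5
  B2->Quincy: 15 × 9 = 135
  B3->Quincy: 50 × 2 = 100
Total cost = 275.
B2 ships 15 of its 20, leaving 5.

5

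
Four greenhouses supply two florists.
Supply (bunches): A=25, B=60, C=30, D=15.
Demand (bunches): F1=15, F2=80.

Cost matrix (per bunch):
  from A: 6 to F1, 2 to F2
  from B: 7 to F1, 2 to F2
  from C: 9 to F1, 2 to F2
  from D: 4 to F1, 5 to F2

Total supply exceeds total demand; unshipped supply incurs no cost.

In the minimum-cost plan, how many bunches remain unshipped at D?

0

Minimum-cost shipments:
  A→F2: 25 × 2 = 50
  B→F2: 55 × 2 = 110
  D→F1: 15 × 4 = 60
Total cost = 220.
D ships 15 of its 15, leaving 0.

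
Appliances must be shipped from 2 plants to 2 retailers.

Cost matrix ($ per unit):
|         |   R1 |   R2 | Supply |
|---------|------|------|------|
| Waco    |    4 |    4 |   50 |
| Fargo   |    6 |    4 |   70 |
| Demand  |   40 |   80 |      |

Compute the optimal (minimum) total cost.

480

One minimum-cost allocation:
  Waco to R1: 40 × $4 = $160
  Waco to R2: 10 × $4 = $40
  Fargo to R2: 70 × $4 = $280
Total = 160 + 40 + 280 = $480.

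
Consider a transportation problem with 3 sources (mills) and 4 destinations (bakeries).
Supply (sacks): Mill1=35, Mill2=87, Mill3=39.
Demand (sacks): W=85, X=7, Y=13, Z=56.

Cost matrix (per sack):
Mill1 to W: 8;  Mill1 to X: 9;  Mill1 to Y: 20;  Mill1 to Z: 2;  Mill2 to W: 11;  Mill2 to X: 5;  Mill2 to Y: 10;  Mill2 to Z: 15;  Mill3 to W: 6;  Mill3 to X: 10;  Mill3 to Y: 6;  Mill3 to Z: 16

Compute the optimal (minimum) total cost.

A cheapest plan:
  Mill1→Z: 35 × 2 = 70
  Mill2→W: 46 × 11 = 506
  Mill2→X: 7 × 5 = 35
  Mill2→Y: 13 × 10 = 130
  Mill2→Z: 21 × 15 = 315
  Mill3→W: 39 × 6 = 234
Total = 70 + 506 + 35 + 130 + 315 + 234 = 1290.
(Supply check: Mill1 ships 35; Mill2 ships 87; Mill3 ships 39.)

1290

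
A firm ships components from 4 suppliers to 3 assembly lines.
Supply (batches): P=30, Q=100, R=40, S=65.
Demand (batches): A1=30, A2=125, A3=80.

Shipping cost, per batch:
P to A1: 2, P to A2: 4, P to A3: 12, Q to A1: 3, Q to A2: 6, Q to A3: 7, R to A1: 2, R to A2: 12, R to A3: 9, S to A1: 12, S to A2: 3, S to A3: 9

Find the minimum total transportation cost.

1135

An optimal shipping plan:
  P→A2: 30 × 4 = 120
  Q→A2: 30 × 6 = 180
  Q→A3: 70 × 7 = 490
  R→A1: 30 × 2 = 60
  R→A3: 10 × 9 = 90
  S→A2: 65 × 3 = 195
Total = 120 + 180 + 490 + 60 + 90 + 195 = 1135.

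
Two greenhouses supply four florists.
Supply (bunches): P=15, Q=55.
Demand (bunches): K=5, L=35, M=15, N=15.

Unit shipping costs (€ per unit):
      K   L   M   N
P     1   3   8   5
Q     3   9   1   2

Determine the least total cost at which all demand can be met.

Optimal allocation:
  P to L: 15 × €3 = €45
  Q to K: 5 × €3 = €15
  Q to L: 20 × €9 = €180
  Q to M: 15 × €1 = €15
  Q to N: 15 × €2 = €30
Total = 45 + 15 + 180 + 15 + 30 = €285.

285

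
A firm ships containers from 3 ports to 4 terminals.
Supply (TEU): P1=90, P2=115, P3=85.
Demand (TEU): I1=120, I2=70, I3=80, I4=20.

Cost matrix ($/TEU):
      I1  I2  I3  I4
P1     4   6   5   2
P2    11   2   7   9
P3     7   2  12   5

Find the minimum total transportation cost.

An optimal shipping plan:
  P1→I1: 70 × $4 = $280
  P1→I4: 20 × $2 = $40
  P2→I2: 35 × $2 = $70
  P2→I3: 80 × $7 = $560
  P3→I1: 50 × $7 = $350
  P3→I2: 35 × $2 = $70
Total = 280 + 40 + 70 + 560 + 350 + 70 = $1370.

1370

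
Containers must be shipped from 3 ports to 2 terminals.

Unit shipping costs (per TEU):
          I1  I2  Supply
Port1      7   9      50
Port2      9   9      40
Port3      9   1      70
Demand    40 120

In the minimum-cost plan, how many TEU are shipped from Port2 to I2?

Solving gives:
  Port1->I1: 40 × 7 = 280
  Port1->I2: 10 × 9 = 90
  Port2->I2: 40 × 9 = 360
  Port3->I2: 70 × 1 = 70
Total cost = 800.
So Port2→I2 carries 40 TEU.

40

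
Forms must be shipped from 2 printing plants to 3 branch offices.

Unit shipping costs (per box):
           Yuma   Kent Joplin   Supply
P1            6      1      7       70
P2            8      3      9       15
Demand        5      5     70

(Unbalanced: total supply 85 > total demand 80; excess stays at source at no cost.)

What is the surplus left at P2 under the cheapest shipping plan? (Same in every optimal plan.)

5

Minimum-cost shipments:
  P1→Yuma: 5 × 6 = 30
  P1→Kent: 5 × 1 = 5
  P1→Joplin: 60 × 7 = 420
  P2→Joplin: 10 × 9 = 90
Total cost = 545.
P2 ships 10 of its 15, leaving 5.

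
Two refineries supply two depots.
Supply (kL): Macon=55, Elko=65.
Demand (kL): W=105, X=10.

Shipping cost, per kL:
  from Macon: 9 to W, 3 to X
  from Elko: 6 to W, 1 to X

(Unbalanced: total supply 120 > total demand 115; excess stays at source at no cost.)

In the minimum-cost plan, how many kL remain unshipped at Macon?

An optimal plan:
  Macon to W: 40 × 9 = 360
  Macon to X: 10 × 3 = 30
  Elko to W: 65 × 6 = 390
Total cost = 780.
Macon ships 50 of its 55, leaving 5.

5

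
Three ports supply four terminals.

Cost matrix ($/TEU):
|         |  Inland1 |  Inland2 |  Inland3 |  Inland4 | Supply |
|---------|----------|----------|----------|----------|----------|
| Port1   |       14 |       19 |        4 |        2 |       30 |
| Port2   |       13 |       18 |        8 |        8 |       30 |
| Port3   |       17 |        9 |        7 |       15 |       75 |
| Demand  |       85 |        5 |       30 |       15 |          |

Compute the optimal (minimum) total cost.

1565

Optimal allocation:
  Port1–Inland3: 15 TEU
  Port1–Inland4: 15 TEU
  Port2–Inland1: 30 TEU
  Port3–Inland1: 55 TEU
  Port3–Inland2: 5 TEU
  Port3–Inland3: 15 TEU
Total cost = $1565.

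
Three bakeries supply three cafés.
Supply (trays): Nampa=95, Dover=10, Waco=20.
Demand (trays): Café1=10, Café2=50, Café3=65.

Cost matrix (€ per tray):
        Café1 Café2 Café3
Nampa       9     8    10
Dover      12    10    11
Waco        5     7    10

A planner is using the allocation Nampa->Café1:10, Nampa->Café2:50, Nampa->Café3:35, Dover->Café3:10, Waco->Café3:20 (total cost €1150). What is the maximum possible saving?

Current plan cost = 10·9 + 50·8 + 35·10 + 10·11 + 20·10 = €1150.
Optimal plan:
  Nampa→Café2: 40 trays
  Nampa→Café3: 55 trays
  Dover→Café3: 10 trays
  Waco→Café1: 10 trays
  Waco→Café2: 10 trays
Optimal cost = €1100.
Saving = 1150 − 1100 = €50.

50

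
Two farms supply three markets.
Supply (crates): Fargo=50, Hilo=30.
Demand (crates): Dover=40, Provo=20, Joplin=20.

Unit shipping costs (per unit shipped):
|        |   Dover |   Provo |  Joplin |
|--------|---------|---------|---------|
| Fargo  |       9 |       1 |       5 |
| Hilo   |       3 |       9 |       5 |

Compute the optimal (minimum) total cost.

One minimum-cost allocation:
  Fargo->Dover: 10 × 9 = 90
  Fargo->Provo: 20 × 1 = 20
  Fargo->Joplin: 20 × 5 = 100
  Hilo->Dover: 30 × 3 = 90
Total = 90 + 20 + 100 + 90 = 300.

300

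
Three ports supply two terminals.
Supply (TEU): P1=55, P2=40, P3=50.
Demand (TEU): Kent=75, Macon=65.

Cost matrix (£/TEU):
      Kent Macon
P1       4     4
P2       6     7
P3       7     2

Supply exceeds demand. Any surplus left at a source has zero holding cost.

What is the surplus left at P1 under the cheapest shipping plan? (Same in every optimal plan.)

0

Minimum-cost shipments:
  P1→Kent: 40 × £4 = £160
  P1→Macon: 15 × £4 = £60
  P2→Kent: 35 × £6 = £210
  P3→Macon: 50 × £2 = £100
Total cost = £530.
P1 ships 55 of its 55, leaving 0.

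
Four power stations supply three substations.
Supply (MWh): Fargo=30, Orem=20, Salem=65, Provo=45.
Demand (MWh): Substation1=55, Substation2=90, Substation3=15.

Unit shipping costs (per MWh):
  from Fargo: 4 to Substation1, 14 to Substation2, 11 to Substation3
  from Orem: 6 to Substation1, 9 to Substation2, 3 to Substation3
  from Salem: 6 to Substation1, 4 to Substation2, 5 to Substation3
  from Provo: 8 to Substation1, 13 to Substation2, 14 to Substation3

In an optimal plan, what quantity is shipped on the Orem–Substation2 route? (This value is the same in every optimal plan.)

The minimum-cost plan:
  Fargo to Substation1: 30 MWh
  Orem to Substation2: 5 MWh
  Orem to Substation3: 15 MWh
  Salem to Substation2: 65 MWh
  Provo to Substation1: 25 MWh
  Provo to Substation2: 20 MWh
Total cost = 930.
So Orem→Substation2 carries 5 MWh.

5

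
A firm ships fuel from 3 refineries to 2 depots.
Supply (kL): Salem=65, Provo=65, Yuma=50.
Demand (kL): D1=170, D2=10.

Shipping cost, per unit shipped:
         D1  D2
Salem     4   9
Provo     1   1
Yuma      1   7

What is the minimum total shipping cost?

375

One minimum-cost allocation:
  Salem→D1: 65 × 4 = 260
  Provo→D1: 55 × 1 = 55
  Provo→D2: 10 × 1 = 10
  Yuma→D1: 50 × 1 = 50
Total = 260 + 55 + 10 + 50 = 375.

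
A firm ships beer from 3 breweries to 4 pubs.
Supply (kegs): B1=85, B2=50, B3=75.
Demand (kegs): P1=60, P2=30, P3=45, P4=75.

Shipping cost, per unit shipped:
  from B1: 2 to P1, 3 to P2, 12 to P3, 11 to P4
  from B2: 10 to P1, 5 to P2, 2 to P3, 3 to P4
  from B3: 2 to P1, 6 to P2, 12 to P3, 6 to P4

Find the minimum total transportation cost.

735

An optimal shipping plan:
  B1->P1: 55 × 2 = 110
  B1->P2: 30 × 3 = 90
  B2->P3: 45 × 2 = 90
  B2->P4: 5 × 3 = 15
  B3->P1: 5 × 2 = 10
  B3->P4: 70 × 6 = 420
Total = 110 + 90 + 90 + 15 + 10 + 420 = 735.
(Supply check: B1 ships 85; B2 ships 50; B3 ships 75.)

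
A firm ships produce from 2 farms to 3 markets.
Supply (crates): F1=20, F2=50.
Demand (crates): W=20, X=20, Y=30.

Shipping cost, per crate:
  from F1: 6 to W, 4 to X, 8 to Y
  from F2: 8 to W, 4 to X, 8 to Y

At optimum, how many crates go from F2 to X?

20

The minimum-cost plan:
  F1→W: 20 × 6 = 120
  F2→X: 20 × 4 = 80
  F2→Y: 30 × 8 = 240
Total cost = 440.
So F2→X carries 20 crates.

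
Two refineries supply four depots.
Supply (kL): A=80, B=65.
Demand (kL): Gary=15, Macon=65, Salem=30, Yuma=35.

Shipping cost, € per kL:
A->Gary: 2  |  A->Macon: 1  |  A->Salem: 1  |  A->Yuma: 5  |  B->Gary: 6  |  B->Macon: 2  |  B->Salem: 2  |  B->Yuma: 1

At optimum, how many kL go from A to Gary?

Solving gives:
  A to Gary: 15 × €2 = €30
  A to Macon: 65 × €1 = €65
  B to Salem: 30 × €2 = €60
  B to Yuma: 35 × €1 = €35
Total cost = €190.
So A→Gary carries 15 kL.

15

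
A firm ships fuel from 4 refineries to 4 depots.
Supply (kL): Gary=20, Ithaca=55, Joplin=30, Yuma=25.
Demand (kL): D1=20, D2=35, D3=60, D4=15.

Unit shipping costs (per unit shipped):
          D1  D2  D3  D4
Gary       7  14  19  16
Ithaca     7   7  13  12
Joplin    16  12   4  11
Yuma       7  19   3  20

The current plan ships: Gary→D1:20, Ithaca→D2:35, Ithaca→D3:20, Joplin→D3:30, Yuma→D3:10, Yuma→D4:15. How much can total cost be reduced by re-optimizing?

270

Current plan cost = 20·7 + 35·7 + 20·13 + 30·4 + 10·3 + 15·20 = 1095.
Optimal plan:
  Gary→D1: 20 × 7 = 140
  Ithaca→D2: 35 × 7 = 245
  Ithaca→D3: 5 × 13 = 65
  Ithaca→D4: 15 × 12 = 180
  Joplin→D3: 30 × 4 = 120
  Yuma→D3: 25 × 3 = 75
Optimal cost = 825.
Saving = 1095 − 825 = 270.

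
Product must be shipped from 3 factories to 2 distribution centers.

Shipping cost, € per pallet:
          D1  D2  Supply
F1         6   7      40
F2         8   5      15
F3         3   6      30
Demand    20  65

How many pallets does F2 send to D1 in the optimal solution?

The minimum-cost plan:
  F1 to D2: 40 × €7 = €280
  F2 to D2: 15 × €5 = €75
  F3 to D1: 20 × €3 = €60
  F3 to D2: 10 × €6 = €60
Total cost = €475.
The route F2→D1 is not used.

0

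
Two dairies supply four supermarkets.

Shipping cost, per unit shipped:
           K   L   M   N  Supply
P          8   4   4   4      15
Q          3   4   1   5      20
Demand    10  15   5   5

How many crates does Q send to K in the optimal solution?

Solving gives:
  P to L: 10 × 4 = 40
  P to N: 5 × 4 = 20
  Q to K: 10 × 3 = 30
  Q to L: 5 × 4 = 20
  Q to M: 5 × 1 = 5
Total cost = 115.
So Q→K carries 10 crates.

10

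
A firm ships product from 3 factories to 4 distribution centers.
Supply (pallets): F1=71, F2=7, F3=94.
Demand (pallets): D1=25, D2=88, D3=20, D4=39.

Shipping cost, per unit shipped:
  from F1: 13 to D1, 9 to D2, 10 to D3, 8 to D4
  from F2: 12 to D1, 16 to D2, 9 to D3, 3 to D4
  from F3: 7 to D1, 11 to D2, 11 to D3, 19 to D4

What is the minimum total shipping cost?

An optimal shipping plan:
  F1->D2: 39 pallets
  F1->D4: 32 pallets
  F2->D4: 7 pallets
  F3->D1: 25 pallets
  F3->D2: 49 pallets
  F3->D3: 20 pallets
Total cost = 1562.
(Supply check: F1 ships 71; F2 ships 7; F3 ships 94.)

1562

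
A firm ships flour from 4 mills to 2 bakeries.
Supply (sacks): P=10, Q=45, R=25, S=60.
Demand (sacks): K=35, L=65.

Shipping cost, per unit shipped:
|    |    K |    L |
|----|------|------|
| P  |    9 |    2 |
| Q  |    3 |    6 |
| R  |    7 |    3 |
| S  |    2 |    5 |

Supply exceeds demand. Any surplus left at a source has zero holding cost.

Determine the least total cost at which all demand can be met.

320

Optimal allocation:
  P to L: 10 sacks
  Q to L: 5 sacks
  R to L: 25 sacks
  S to K: 35 sacks
  S to L: 25 sacks
Total cost = 320.
(Supply check: P ships 10; Q ships 5; R ships 25; S ships 60.)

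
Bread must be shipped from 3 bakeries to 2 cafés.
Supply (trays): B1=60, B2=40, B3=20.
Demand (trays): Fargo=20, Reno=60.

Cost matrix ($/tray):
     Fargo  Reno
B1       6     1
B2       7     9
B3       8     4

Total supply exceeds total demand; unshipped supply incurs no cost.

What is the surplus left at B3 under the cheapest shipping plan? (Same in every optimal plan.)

20

Minimum-cost shipments:
  B1 to Reno: 60 × $1 = $60
  B2 to Fargo: 20 × $7 = $140
Total cost = $200.
B3 ships 0 of its 20, leaving 20.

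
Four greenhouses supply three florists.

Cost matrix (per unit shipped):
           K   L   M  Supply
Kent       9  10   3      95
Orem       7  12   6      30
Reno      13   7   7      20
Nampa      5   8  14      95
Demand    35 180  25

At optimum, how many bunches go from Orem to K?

The minimum-cost plan:
  Kent→L: 70 × 10 = 700
  Kent→M: 25 × 3 = 75
  Orem→K: 30 × 7 = 210
  Reno→L: 20 × 7 = 140
  Nampa→K: 5 × 5 = 25
  Nampa→L: 90 × 8 = 720
Total cost = 1870.
So Orem→K carries 30 bunches.

30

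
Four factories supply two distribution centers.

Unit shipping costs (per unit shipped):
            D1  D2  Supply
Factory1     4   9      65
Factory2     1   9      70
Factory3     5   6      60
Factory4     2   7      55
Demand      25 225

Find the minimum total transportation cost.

An optimal shipping plan:
  Factory1–D2: 65 pallets
  Factory2–D1: 25 pallets
  Factory2–D2: 45 pallets
  Factory3–D2: 60 pallets
  Factory4–D2: 55 pallets
Total cost = 1760.
(Supply check: Factory1 ships 65; Factory2 ships 70; Factory3 ships 60; Factory4 ships 55.)

1760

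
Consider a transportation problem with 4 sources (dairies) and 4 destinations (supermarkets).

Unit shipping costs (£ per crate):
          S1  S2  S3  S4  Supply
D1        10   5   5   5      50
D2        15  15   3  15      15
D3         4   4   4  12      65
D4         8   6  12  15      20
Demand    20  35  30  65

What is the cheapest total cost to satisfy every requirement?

An optimal shipping plan:
  D1–S4: 50 crates
  D2–S3: 15 crates
  D3–S1: 20 crates
  D3–S2: 15 crates
  D3–S3: 15 crates
  D3–S4: 15 crates
  D4–S2: 20 crates
Total cost = £795.

795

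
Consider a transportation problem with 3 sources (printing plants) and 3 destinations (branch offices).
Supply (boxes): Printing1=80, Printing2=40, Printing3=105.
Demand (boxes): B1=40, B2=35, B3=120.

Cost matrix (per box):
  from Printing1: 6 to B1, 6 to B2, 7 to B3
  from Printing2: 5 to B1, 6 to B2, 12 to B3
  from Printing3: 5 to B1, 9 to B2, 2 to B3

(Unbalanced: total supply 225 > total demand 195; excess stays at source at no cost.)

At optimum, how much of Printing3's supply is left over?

0

Minimum-cost shipments:
  Printing1→B2: 35 × 6 = 210
  Printing1→B3: 15 × 7 = 105
  Printing2→B1: 40 × 5 = 200
  Printing3→B3: 105 × 2 = 210
Total cost = 725.
Printing3 ships 105 of its 105, leaving 0.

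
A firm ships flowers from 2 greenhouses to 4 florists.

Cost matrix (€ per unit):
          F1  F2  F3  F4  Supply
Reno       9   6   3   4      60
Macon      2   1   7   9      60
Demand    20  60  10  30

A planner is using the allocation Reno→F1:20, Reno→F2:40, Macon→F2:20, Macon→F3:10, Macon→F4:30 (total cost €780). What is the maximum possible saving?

430

Current plan cost = 20·9 + 40·6 + 20·1 + 10·7 + 30·9 = €780.
Optimal plan:
  Reno–F2: 20 × €6 = €120
  Reno–F3: 10 × €3 = €30
  Reno–F4: 30 × €4 = €120
  Macon–F1: 20 × €2 = €40
  Macon–F2: 40 × €1 = €40
Optimal cost = €350.
Saving = 780 − 350 = €430.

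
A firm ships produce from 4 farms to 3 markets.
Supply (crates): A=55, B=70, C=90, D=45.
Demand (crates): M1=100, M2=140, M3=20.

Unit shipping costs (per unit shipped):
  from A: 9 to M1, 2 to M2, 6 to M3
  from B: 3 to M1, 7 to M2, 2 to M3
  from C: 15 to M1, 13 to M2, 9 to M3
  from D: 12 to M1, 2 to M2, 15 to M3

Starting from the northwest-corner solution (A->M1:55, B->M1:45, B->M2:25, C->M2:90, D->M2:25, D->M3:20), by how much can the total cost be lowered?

Current plan cost = 55·9 + 45·3 + 25·7 + 90·13 + 25·2 + 20·15 = 2325.
Optimal plan:
  A→M2: 55 × 2 = 110
  B→M1: 70 × 3 = 210
  C→M1: 30 × 15 = 450
  C→M2: 40 × 13 = 520
  C→M3: 20 × 9 = 180
  D→M2: 45 × 2 = 90
Optimal cost = 1560.
Saving = 2325 − 1560 = 765.

765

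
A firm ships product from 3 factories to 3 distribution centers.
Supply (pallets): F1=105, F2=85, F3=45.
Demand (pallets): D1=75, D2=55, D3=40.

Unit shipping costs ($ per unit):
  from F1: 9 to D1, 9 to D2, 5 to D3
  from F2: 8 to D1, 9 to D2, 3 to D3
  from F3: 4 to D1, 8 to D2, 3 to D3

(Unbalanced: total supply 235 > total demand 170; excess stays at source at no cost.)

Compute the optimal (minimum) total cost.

1035

Optimal allocation:
  F1 to D2: 55 pallets
  F2 to D1: 30 pallets
  F2 to D3: 40 pallets
  F3 to D1: 45 pallets
Total cost = $1035.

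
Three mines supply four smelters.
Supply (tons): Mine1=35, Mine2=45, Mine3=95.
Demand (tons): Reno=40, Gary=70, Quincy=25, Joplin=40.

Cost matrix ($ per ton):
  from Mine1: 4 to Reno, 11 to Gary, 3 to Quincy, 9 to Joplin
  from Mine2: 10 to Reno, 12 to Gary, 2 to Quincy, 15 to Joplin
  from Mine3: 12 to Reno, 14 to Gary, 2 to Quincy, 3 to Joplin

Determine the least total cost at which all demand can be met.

1260

An optimal shipping plan:
  Mine1–Reno: 35 × $4 = $140
  Mine2–Gary: 45 × $12 = $540
  Mine3–Reno: 5 × $12 = $60
  Mine3–Gary: 25 × $14 = $350
  Mine3–Quincy: 25 × $2 = $50
  Mine3–Joplin: 40 × $3 = $120
Total = 140 + 540 + 60 + 350 + 50 + 120 = $1260.
(Supply check: Mine1 ships 35; Mine2 ships 45; Mine3 ships 95.)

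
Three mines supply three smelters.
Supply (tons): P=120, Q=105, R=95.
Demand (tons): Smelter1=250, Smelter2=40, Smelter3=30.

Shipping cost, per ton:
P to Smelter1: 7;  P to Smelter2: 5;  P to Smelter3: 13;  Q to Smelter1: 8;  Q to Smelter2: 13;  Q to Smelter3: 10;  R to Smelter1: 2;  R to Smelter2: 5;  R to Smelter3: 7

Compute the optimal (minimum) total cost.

A cheapest plan:
  P→Smelter1: 80 tons
  P→Smelter2: 40 tons
  Q→Smelter1: 75 tons
  Q→Smelter3: 30 tons
  R→Smelter1: 95 tons
Total cost = 1850.

1850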